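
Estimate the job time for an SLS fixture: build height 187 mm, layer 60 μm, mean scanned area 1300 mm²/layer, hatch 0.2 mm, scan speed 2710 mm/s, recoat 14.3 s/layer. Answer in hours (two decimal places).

Number of layers: 187 / 0.06 → 3117 (rounded up).
Per-layer scan distance: 1300 / 0.2 → 6500 mm.
Per-layer scan time = 6500 / 2710 = 2.3985 s.
Layer cycle = 2.3985 + 14.3 = 16.6985 s.
Total: 3117 × 16.6985 s = 52049.2245 s → 14.46 hours.

14.46 hours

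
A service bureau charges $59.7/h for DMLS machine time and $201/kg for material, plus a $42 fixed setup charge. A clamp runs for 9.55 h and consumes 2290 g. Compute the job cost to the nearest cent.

Machine-time cost: 59.7 × 9.55 → $570.135.
Material charge: 201 × 2290/1000 → $460.29.
Total = 570.135 + 460.29 + 42 = 1072.425 ≈ $1072.43.

$1072.43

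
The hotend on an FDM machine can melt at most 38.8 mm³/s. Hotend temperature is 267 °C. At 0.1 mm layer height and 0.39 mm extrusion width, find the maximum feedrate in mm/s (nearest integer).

995 mm/s

A = 0.1 × 0.39 = 0.039 mm².
Max speed = 38.8 / 0.039 = 994.87 ≈ 995 mm/s.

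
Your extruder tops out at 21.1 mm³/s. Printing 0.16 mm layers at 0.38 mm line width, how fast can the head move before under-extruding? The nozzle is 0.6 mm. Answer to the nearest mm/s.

Extrusion cross-section = 0.16 × 0.38, so 0.0608 mm².
v_max = Q/A = 21.1/0.0608 = 347.04 mm/s → 347 mm/s.

347 mm/s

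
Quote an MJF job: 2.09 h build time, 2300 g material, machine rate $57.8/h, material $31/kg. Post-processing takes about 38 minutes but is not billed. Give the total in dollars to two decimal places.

Machine-time cost = 57.8 × 2.09, so $120.802.
Feedstock cost = 31 × 2300/1000 = $71.30.
Job cost: 120.802 + 71.30 = 192.102 ≈ $192.10.

$192.10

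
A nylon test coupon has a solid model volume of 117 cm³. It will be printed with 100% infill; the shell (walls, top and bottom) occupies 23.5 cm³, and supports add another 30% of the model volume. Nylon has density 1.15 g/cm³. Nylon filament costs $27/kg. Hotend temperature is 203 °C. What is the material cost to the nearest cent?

$4.72

Interior volume: 117 − 23.5 → 93.5 cm³.
Infill deposited = 1.00 × 93.5 = 93.5 cm³.
Support: 0.30 × 117 → 35.1 cm³.
Deposited volume = 23.5 + 93.5 + 35.1, so 152.1 cm³.
Mass = 152.1 × 1.15, so 174.915 g.
At $27/kg: 174.915/1000 × 27 = $4.72.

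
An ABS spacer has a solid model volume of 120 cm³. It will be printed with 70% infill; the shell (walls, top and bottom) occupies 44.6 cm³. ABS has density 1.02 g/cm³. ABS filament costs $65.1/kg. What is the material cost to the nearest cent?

$6.47

Infill region = 120 − 44.6 = 75.4 cm³.
Deposited infill = 0.70 × 75.4, so 52.78 cm³.
Total extruded = 44.6 + 52.78 = 97.38 cm³.
Mass = 97.38 × 1.02, so 99.3276 g.
Cost = 99.3276 g / 1000 × $65.1/kg = $6.47.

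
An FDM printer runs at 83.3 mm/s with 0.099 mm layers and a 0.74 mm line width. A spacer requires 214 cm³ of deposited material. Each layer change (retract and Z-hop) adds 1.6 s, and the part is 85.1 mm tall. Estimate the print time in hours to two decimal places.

Line area: 0.099 × 0.74 → 0.07326 mm².
Toolpath length = 214 cm³ / 0.07326 mm² = 214000 / 0.07326 = 2921102.9 mm.
Print-move time: 2921102.9 / 83.3 → 35067.3 s.
Layer count = ceil(85.1 / 0.099) = 860.
Z-hop total = 860 × 1.6, so 1376 s.
Total = 35067.3 + 1376 = 36443.3 s = 10.12 hours.

10.12 hours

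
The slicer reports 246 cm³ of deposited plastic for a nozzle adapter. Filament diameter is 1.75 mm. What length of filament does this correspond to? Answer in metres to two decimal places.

A = π r² = π × 0.875² = 2.4053 mm².
L = 246000 mm³ / 2.4053 mm² = 102274.14 mm, i.e. 102.27 m.

102.27 m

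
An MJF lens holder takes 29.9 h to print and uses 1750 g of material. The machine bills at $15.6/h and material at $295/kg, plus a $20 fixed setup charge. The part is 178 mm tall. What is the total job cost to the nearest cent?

$1002.69

Time charge = 15.6 × 29.9 = $466.44.
Material charge = 295 × 1750/1000, so $516.25.
Total = 466.44 + 516.25 + 20 = $1002.69.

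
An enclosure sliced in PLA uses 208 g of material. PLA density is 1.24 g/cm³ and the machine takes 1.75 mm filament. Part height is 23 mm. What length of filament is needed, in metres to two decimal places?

Volume = 208 g / 1.24 g·cm⁻³ = 167.7419 cm³ = 167741.9 mm³.
A = π r² = π × 0.875² = 2.4053 mm².
Length = 167741.9 / 2.4053 = 69738.45 mm = 69.74 m.

69.74 m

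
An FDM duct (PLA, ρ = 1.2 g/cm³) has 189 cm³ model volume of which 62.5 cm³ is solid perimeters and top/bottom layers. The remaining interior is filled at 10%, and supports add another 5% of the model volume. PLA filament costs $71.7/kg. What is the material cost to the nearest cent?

$7.28

Interior volume: 189 − 62.5 → 126.5 cm³.
Infill volume = 0.10 × 126.5 = 12.65 cm³.
Support = 0.05 × 189 = 9.45 cm³.
Total extruded = 62.5 + 12.65 + 9.45 = 84.6 cm³.
Mass = 84.6 × 1.2 = 101.52 g.
Cost = 101.52 g / 1000 × $71.7/kg = $7.28.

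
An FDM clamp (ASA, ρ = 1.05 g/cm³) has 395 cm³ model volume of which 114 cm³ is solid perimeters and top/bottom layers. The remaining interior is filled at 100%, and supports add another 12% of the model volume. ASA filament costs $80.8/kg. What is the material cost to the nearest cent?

Interior volume: 395 − 114 → 281 cm³.
Infill volume = 1.00 × 281, so 281 cm³.
Support = 0.12 × 395 = 47.4 cm³.
Deposited volume = 114 + 281 + 47.4, so 442.4 cm³.
Mass: 442.4 × 1.05 → 464.52 g.
At $80.8/kg: 464.52/1000 × 80.8 = $37.53.

$37.53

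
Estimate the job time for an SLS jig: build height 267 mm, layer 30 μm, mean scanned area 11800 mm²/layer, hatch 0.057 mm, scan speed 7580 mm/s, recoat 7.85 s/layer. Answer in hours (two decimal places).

86.93 hours

Layer count = ceil(267 / 0.03) = 8900.
Hatch length per layer = 11800 / 0.057, so 207017.5 mm.
Laser time per layer = 207017.5 / 7580, so 27.311 s.
Time per layer = 27.311 + 7.85, so 35.161 s.
Build time = 8900 × 35.161 = 312932.9 s = 86.93 hours.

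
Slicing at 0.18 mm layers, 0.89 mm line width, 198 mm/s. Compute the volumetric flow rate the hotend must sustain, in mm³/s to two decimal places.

31.72

Extrusion cross-section = 0.18 × 0.89 = 0.1602 mm².
Volumetric flow = 198 × 0.1602 = 31.72 mm³/s.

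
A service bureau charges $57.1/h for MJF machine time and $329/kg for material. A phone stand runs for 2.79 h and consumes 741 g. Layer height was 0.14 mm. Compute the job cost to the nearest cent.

$403.10

Machine cost = 57.1 × 2.79 = $159.309.
Feedstock cost = 329 × 741/1000, so $243.789.
Job cost: 159.309 + 243.789 = 403.098 ≈ $403.10.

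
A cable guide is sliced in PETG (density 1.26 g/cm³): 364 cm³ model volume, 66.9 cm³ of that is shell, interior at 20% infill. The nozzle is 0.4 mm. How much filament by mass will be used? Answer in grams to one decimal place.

159.2 g

Volume inside the shell: 364 − 66.9 → 297.1 cm³.
Infill deposited = 0.20 × 297.1, so 59.42 cm³.
Total printed volume = 66.9 + 59.42 = 126.32 cm³.
Mass = 126.32 × 1.26 = 159.1632 g.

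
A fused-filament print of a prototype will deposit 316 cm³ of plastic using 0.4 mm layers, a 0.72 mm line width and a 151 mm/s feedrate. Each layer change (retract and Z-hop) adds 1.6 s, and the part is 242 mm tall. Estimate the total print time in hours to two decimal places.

Bead cross-section = 0.4 × 0.72, so 0.288 mm².
Total extruded path = 316000/0.288 = 1097222.2 mm.
Time extruding = 1097222.2 / 151, so 7266.4 s.
Layers = ⌈242/0.4⌉ = 605.
Z-hop total = 605 × 1.6 = 968 s.
Altogether 7266.4 + 968 = 8234.4 s, i.e. 2.29 hours.

2.29 hours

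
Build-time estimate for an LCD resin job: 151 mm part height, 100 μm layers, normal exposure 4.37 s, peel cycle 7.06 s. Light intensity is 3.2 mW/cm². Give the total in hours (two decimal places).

4.79 hours

Number of layers: 151 / 0.1 → 1510 (rounded up).
Cycle time: 4.37 + 7.06 → 11.43 s.
Total = 1510 × 11.43 = 17259.3 s = 4.79 hours.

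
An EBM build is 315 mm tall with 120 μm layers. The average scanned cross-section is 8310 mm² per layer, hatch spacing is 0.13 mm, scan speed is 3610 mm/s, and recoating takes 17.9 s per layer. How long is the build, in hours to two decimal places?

25.96 hours

Number of layers: 315 / 0.12 → 2625 (rounded up).
Hatch length per layer = 8310 / 0.13 = 63923.1 mm.
Per-layer scan time: 63923.1 / 3610 → 17.7072 s.
Per-layer time: 17.7072 + 17.9 → 35.6072 s.
2625 layers × 35.6072 s/layer = 93468.9 s, i.e. 25.96 hours.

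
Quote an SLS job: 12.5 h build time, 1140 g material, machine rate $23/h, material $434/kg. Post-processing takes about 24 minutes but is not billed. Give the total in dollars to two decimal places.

$782.26

Time charge: 23 × 12.5 → $287.50.
Material cost = 434 × 1140/1000, so $494.76.
Job cost: 287.50 + 494.76 = $782.26.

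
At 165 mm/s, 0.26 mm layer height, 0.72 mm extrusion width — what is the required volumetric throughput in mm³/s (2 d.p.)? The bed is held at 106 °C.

30.89

Extrusion cross-section: 0.26 × 0.72 → 0.1872 mm².
Volumetric flow = 165 × 0.1872 = 30.89 mm³/s.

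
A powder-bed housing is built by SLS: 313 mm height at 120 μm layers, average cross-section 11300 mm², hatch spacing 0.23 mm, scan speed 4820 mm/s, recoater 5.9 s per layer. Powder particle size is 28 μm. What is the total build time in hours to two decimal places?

Layers = ⌈313/0.12⌉ = 2609.
Hatch length per layer: 11300 / 0.23 → 49130.4 mm.
Per-layer scan time = 49130.4 / 4820, so 10.193 s.
Per-layer time: 10.193 + 5.9 → 16.093 s.
2609 layers × 16.093 s/layer = 41986.637 s, i.e. 11.66 hours.

11.66 hours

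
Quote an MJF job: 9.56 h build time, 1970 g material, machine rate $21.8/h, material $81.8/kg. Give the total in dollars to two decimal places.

$369.55

Time charge = 21.8 × 9.56 = $208.408.
Material charge = 81.8 × 1970/1000, so $161.146.
Total = 208.408 + 161.146 = 369.554 ≈ $369.55.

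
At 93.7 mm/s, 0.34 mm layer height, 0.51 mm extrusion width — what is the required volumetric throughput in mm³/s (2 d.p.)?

A: 0.34 × 0.51 → 0.1734 mm².
Q = v·A = 93.7 × 0.1734 = 16.25 mm³/s.

16.25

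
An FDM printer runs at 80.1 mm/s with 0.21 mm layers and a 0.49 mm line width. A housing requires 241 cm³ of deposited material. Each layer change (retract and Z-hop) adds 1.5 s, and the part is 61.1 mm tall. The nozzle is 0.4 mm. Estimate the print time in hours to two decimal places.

8.24 hours

Bead cross-section: 0.21 × 0.49 → 0.1029 mm².
Toolpath length = 241 cm³ / 0.1029 mm² = 241000 / 0.1029 = 2342079.7 mm.
Time extruding = 2342079.7 / 80.1, so 29239.4 s.
Layers = ⌈61.1/0.21⌉ = 291.
Layer-change overhead: 291 × 1.5 → 436.5 s.
Total = 29239.4 + 436.5 = 29675.9 s = 8.24 hours.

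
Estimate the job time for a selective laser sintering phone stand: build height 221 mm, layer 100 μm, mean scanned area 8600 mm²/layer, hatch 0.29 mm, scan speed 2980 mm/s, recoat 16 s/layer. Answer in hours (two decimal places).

Layer count = ceil(221 / 0.1) = 2210.
Scan path per layer = 8600 / 0.29, so 29655.2 mm.
Per-layer scan time = 29655.2 / 2980 = 9.9514 s.
Layer cycle: 9.9514 + 16 → 25.9514 s.
Total: 2210 × 25.9514 s = 57352.594 s → 15.93 hours.

15.93 hours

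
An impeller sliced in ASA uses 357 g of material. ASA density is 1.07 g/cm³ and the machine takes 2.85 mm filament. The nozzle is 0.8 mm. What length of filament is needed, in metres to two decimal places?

Extruded volume: 357/1.07 = 333.6449 cm³ (333644.9 mm³).
Filament cross-section = π × (2.85/2)² = 6.3794 mm².
Length = 333644.9 / 6.3794 = 52300.36 mm = 52.30 m.

52.30 m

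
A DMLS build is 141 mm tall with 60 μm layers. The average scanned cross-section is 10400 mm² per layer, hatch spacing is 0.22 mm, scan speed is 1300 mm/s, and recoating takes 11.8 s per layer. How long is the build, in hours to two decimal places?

Layer count = ceil(141 / 0.06) = 2350.
Hatch length per layer = 10400 / 0.22 = 47272.7 mm.
Scan time per layer: 47272.7 / 1300 → 36.3636 s.
Per-layer time = 36.3636 + 11.8 = 48.1636 s.
Build time = 2350 × 48.1636 = 113184.46 s = 31.44 hours.

31.44 hours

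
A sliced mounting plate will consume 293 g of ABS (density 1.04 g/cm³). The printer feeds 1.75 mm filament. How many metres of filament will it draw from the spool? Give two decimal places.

117.13 m

Volume = 293 g / 1.04 g·cm⁻³ = 281.7308 cm³ = 281730.8 mm³.
A = π r² = π × 0.875² = 2.4053 mm².
L = V/A = 281730.8/2.4053 = 117129.17 mm → 117.13 m.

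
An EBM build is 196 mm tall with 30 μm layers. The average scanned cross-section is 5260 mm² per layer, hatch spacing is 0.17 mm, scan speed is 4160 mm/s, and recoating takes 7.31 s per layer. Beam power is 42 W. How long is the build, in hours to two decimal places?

Layer count = ceil(196 / 0.03) = 6534.
Hatch length per layer: 5260 / 0.17 → 30941.2 mm.
Scan time per layer: 30941.2 / 4160 → 7.4378 s.
Layer cycle = 7.4378 + 7.31 = 14.7478 s.
Total: 6534 × 14.7478 s = 96362.1252 s → 26.77 hours.

26.77 hours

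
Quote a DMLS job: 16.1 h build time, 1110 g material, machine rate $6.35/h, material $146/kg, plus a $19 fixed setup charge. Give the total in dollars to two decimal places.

Machine cost = 6.35 × 16.1 = $102.235.
Material cost = 146 × 1110/1000, so $162.06.
Adding setup: 102.235 + 162.06 + 19 → 283.295 ≈ $283.30.

$283.30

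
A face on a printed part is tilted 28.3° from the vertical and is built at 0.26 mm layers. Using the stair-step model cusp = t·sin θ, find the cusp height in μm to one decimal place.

123.3 μm

h_c = t·sin θ = 0.26 × 0.4741 = 0.123266 mm (123.3 μm).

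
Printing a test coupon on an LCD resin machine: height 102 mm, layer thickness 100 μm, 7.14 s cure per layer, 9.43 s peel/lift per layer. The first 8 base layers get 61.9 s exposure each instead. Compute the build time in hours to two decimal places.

Layer count = ceil(102 / 0.1) = 1020.
Bottom layers = 8 × (61.9 + 9.43) = 570.64 s.
Regular layers: 1012 × (7.14 + 9.43) → 16768.84 s.
Sum: 570.64 + 16768.84 = 17339.48 s → 4.82 hours.

4.82 hours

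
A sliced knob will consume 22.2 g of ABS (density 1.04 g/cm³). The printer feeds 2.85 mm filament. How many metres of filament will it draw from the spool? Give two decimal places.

3.35 m

Volume = 22.2 g / 1.04 g·cm⁻³ = 21.3462 cm³ = 21346.2 mm³.
A = π r² = π × 1.425² = 6.3794 mm².
Length = 21346.2 / 6.3794 = 3346.11 mm = 3.35 m.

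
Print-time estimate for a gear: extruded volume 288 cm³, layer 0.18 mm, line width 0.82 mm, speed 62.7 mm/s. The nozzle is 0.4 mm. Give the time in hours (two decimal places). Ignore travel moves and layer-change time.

Line area = 0.18 × 0.82, so 0.1476 mm².
Total extruded path = 288000/0.1476 = 1951219.5 mm.
Time extruding: 1951219.5 / 62.7 → 31119.9 s.
Converting: 31119.9 s = 8.64 hours.

8.64 hours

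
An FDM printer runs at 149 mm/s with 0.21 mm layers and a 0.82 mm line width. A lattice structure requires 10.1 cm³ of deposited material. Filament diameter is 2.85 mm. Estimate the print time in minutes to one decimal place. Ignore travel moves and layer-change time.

6.6 minutes

Extrusion cross-section = 0.21 × 0.82 = 0.1722 mm².
Toolpath length = 10.1 cm³ / 0.1722 mm² = 10100 / 0.1722 = 58652.7 mm.
Print-move time = 58652.7 / 149 = 393.6 s.
In the requested units: 393.6 s = 6.6 minutes.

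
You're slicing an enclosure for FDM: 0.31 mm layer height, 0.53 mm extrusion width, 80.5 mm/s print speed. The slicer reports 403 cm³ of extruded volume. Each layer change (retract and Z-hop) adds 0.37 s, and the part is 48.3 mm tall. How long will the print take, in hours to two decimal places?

8.48 hours

Bead cross-section = 0.31 × 0.53 = 0.1643 mm².
Toolpath length = 403 cm³ / 0.1643 mm² = 403000 / 0.1643 = 2452830.2 mm.
Print-move time = 2452830.2 / 80.5, so 30469.9 s.
Layer count = ceil(48.3 / 0.31) = 156.
Layer-change overhead = 156 × 0.37, so 57.72 s.
Altogether 30469.9 + 57.72 = 30527.62 s, i.e. 8.48 hours.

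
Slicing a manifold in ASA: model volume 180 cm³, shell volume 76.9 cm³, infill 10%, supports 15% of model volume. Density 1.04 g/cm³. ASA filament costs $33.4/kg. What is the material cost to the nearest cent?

Interior volume: 180 − 76.9 → 103.1 cm³.
Deposited infill: 0.10 × 103.1 → 10.31 cm³.
Support: 0.15 × 180 → 27 cm³.
Total printed volume = 76.9 + 10.31 + 27, so 114.21 cm³.
Mass = 114.21 × 1.04 = 118.7784 g.
Cost = 118.7784 g / 1000 × $33.4/kg = $3.97.

$3.97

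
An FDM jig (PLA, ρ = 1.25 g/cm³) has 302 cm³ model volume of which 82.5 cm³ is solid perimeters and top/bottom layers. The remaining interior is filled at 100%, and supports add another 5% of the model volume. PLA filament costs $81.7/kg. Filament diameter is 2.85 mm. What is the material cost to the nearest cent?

Infill region: 302 − 82.5 → 219.5 cm³.
Infill volume = 1.00 × 219.5, so 219.5 cm³.
Support = 0.05 × 302, so 15.1 cm³.
Deposited volume = 82.5 + 219.5 + 15.1, so 317.1 cm³.
Mass: 317.1 × 1.25 → 396.375 g.
At $81.7/kg: 396.375/1000 × 81.7 = $32.38.

$32.38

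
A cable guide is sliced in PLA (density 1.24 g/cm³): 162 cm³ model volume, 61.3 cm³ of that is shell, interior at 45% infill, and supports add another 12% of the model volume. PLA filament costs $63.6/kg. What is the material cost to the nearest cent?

Volume inside the shell: 162 − 61.3 → 100.7 cm³.
Infill volume: 0.45 × 100.7 → 45.315 cm³.
Support = 0.12 × 162 = 19.44 cm³.
Total extruded = 61.3 + 45.315 + 19.44 = 126.055 cm³.
Mass: 126.055 × 1.24 → 156.3082 g.
At $63.6/kg: 156.3082/1000 × 63.6 = $9.94.

$9.94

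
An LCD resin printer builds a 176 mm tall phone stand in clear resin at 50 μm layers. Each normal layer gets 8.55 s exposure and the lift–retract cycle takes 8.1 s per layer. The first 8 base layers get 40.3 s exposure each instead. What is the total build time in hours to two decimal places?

16.35 hours

Layer count = ceil(176 / 0.05) = 3520.
Bottom layers: 8 × (40.3 + 8.1) → 387.2 s.
Remaining layers = 3512 × (8.55 + 8.1), so 58474.8 s.
Total = 387.2 + 58474.8 = 58862 s = 16.35 hours.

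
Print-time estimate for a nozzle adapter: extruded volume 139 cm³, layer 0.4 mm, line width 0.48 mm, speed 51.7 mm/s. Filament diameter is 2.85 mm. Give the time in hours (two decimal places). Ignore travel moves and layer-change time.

Bead cross-section = 0.4 × 0.48, so 0.192 mm².
Path length: 139000 mm³ / 0.192 mm² → 723958.3 mm.
Print-move time: 723958.3 / 51.7 → 14003.1 s.
14003.1 s = 3.89 hours.

3.89 hours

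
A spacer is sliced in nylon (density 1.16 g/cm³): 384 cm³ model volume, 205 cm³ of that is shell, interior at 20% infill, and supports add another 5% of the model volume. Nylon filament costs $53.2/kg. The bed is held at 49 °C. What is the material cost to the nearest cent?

$16.05

Volume inside the shell = 384 − 205 = 179 cm³.
Infill volume: 0.20 × 179 → 35.8 cm³.
Support: 0.05 × 384 → 19.2 cm³.
Deposited volume: 205 + 35.8 + 19.2 → 260 cm³.
Mass = 260 × 1.16 = 301.6 g.
Cost = 301.6 g / 1000 × $53.2/kg = $16.05.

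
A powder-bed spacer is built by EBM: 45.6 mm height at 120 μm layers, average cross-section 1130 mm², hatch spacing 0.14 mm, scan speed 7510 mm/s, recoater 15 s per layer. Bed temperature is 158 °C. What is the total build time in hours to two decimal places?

Number of layers: 45.6 / 0.12 → 380 (rounded up).
Hatch length per layer = 1130 / 0.14 = 8071.4 mm.
Scan time per layer: 8071.4 / 7510 → 1.0748 s.
Time per layer = 1.0748 + 15 = 16.0748 s.
Build time = 380 × 16.0748 = 6108.424 s = 1.70 hours.

1.70 hours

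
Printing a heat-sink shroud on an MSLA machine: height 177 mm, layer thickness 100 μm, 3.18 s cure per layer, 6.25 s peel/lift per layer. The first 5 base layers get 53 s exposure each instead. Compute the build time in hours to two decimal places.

Layers = ⌈177/0.1⌉ = 1770.
Burn-in layers: 5 × (53 + 6.25) → 296.25 s.
Remaining layers = 1765 × (3.18 + 6.25), so 16643.95 s.
Sum: 296.25 + 16643.95 = 16940.2 s → 4.71 hours.

4.71 hours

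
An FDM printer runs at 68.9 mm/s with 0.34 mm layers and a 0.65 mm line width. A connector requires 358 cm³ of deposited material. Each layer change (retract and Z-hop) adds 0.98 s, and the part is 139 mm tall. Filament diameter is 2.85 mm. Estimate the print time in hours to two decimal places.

6.64 hours

Line area = 0.34 × 0.65, so 0.221 mm².
Toolpath length = 358 cm³ / 0.221 mm² = 358000 / 0.221 = 1619909.5 mm.
Print-move time = 1619909.5 / 68.9 = 23511 s.
Layer count = ceil(139 / 0.34) = 409.
Z-hop total: 409 × 0.98 → 400.82 s.
Total = 23511 + 400.82 = 23911.82 s = 6.64 hours.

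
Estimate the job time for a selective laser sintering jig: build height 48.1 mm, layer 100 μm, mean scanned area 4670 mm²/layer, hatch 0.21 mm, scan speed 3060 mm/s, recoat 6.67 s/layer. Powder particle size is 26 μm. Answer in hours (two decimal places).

1.86 hours

Number of layers: 48.1 / 0.1 → 481 (rounded up).
Scan path per layer = 4670 / 0.21, so 22238.1 mm.
Scan time per layer = 22238.1 / 3060, so 7.2674 s.
Time per layer = 7.2674 + 6.67 = 13.9374 s.
Total: 481 × 13.9374 s = 6703.8894 s → 1.86 hours.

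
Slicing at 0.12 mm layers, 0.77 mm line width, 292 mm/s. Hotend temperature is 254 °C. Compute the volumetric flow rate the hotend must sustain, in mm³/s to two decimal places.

26.98

Bead cross-section = 0.12 × 0.77, so 0.0924 mm².
Q = v·A = 292 × 0.0924 = 26.98 mm³/s.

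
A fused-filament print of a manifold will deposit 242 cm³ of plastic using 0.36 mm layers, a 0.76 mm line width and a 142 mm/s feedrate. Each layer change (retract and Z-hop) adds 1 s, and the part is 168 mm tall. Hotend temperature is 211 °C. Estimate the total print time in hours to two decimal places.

Extrusion cross-section = 0.36 × 0.76 = 0.2736 mm².
Path length: 242000 mm³ / 0.2736 mm² → 884502.9 mm.
Extrusion time: 884502.9 / 142 → 6228.9 s.
Layers = ⌈168/0.36⌉ = 467.
Non-print overhead = 467 × 1, so 467 s.
Altogether 6228.9 + 467 = 6695.9 s, i.e. 1.86 hours.

1.86 hours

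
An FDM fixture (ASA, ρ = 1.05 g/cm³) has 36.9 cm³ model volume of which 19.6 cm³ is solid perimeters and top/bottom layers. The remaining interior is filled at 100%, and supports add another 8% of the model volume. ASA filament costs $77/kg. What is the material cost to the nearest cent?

Infill region = 36.9 − 19.6 = 17.3 cm³.
Deposited infill: 1.00 × 17.3 → 17.3 cm³.
Support: 0.08 × 36.9 → 2.952 cm³.
Deposited volume = 19.6 + 17.3 + 2.952 = 39.852 cm³.
Mass: 39.852 × 1.05 → 41.8446 g.
Cost = 41.8446 g / 1000 × $77/kg = $3.22.

$3.22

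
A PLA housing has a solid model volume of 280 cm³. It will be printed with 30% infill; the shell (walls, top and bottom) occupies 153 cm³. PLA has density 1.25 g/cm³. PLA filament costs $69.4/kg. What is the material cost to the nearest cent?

Infill region: 280 − 153 → 127 cm³.
Infill volume = 0.30 × 127, so 38.1 cm³.
Total printed volume: 153 + 38.1 → 191.1 cm³.
Mass = 191.1 × 1.25, so 238.875 g.
Cost = 238.875 g / 1000 × $69.4/kg = $16.58.

$16.58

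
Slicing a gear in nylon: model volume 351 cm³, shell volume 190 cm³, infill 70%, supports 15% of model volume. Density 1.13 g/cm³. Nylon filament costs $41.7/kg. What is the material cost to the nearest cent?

$16.74

Infill region = 351 − 190 = 161 cm³.
Infill volume = 0.70 × 161 = 112.7 cm³.
Support = 0.15 × 351 = 52.65 cm³.
Total extruded: 190 + 112.7 + 52.65 → 355.35 cm³.
Mass = 355.35 × 1.13, so 401.5455 g.
Cost = 401.5455 g / 1000 × $41.7/kg = $16.74.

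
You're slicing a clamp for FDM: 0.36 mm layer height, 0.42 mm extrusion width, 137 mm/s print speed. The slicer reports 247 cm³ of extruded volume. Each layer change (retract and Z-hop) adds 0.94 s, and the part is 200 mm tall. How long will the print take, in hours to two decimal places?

3.46 hours

Bead cross-section = 0.36 × 0.42 = 0.1512 mm².
Path length: 247000 mm³ / 0.1512 mm² → 1633597.9 mm.
Time extruding = 1633597.9 / 137 = 11924.1 s.
Layer count = ceil(200 / 0.36) = 556.
Non-print overhead: 556 × 0.94 → 522.64 s.
Total = 11924.1 + 522.64 = 12446.74 s = 3.46 hours.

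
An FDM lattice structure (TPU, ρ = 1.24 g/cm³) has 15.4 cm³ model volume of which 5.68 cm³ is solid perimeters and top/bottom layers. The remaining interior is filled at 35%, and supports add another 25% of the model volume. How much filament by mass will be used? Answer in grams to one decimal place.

Infill region = 15.4 − 5.68, so 9.72 cm³.
Infill deposited: 0.35 × 9.72 → 3.402 cm³.
Support: 0.25 × 15.4 → 3.85 cm³.
Total printed volume = 5.68 + 3.402 + 3.85 = 12.932 cm³.
Mass = 12.932 × 1.24 = 16.03568 g.

16.0 g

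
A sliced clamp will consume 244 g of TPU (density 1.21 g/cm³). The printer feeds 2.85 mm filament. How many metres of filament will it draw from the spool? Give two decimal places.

31.61 m

Volume = 244 g / 1.21 g·cm⁻³ = 201.6529 cm³ = 201652.9 mm³.
Filament cross-section = π × (2.85/2)² = 6.3794 mm².
Length = 201652.9 / 6.3794 = 31610.01 mm = 31.61 m.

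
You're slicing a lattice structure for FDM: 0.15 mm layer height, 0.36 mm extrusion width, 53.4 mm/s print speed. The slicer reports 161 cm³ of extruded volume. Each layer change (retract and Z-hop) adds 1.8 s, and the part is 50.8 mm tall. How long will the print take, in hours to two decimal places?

Bead cross-section = 0.15 × 0.36, so 0.054 mm².
Total extruded path = 161000/0.054 = 2981481.5 mm.
Print-move time = 2981481.5 / 53.4 = 55833 s.
Number of layers: 50.8 / 0.15 → 339 (rounded up).
Z-hop total: 339 × 1.8 → 610.2 s.
Altogether 55833 + 610.2 = 56443.2 s, i.e. 15.68 hours.

15.68 hours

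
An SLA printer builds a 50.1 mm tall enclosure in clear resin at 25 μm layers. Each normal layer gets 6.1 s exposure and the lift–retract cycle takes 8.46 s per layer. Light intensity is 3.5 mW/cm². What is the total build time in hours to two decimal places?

Layers = ⌈50.1/0.025⌉ = 2004.
Cycle time = 6.1 + 8.46 = 14.56 s.
Build time: 2004 × 14.56 s = 29178.24 s, i.e. 8.11 hours.

8.11 hours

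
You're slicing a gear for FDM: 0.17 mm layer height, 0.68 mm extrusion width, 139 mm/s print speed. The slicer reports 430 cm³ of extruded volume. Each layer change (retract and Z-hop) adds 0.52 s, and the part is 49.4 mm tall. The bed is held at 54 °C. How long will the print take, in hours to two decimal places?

7.48 hours

Line area: 0.17 × 0.68 → 0.1156 mm².
Toolpath length = 430 cm³ / 0.1156 mm² = 430000 / 0.1156 = 3719723.2 mm.
Print-move time = 3719723.2 / 139, so 26760.6 s.
Number of layers: 49.4 / 0.17 → 291 (rounded up).
Layer-change overhead: 291 × 0.52 → 151.32 s.
Total = 26760.6 + 151.32 = 26911.92 s = 7.48 hours.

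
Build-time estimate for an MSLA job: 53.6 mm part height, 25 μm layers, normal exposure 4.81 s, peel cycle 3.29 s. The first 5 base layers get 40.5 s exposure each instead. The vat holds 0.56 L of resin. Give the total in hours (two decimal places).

Layers = ⌈53.6/0.025⌉ = 2144.
Bottom layers: 5 × (40.5 + 3.29) → 218.95 s.
Normal layers: 2139 × (4.81 + 3.29) → 17325.9 s.
Total = 218.95 + 17325.9 = 17544.85 s = 4.87 hours.

4.87 hours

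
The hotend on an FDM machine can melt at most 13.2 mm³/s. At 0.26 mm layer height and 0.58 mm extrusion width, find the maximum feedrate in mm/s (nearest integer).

88 mm/s

Extrusion cross-section: 0.26 × 0.58 → 0.1508 mm².
Max speed = 13.2 / 0.1508 = 87.53 ≈ 88 mm/s.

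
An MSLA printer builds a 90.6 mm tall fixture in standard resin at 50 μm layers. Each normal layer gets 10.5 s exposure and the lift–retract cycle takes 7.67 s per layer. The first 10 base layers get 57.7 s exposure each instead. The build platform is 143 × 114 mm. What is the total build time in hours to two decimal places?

9.28 hours

Layers = ⌈90.6/0.05⌉ = 1812.
Burn-in layers = 10 × (57.7 + 7.67), so 653.7 s.
Normal layers: 1802 × (10.5 + 7.67) → 32742.34 s.
Sum: 653.7 + 32742.34 = 33396.04 s → 9.28 hours.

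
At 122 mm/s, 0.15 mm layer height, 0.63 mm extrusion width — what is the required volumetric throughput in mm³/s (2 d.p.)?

Extrusion cross-section: 0.15 × 0.63 → 0.0945 mm².
Volumetric flow = 122 × 0.0945 = 11.53 mm³/s.

11.53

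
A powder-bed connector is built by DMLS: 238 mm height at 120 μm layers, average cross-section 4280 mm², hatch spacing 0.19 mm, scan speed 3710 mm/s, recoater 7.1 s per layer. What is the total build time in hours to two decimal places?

7.26 hours

Number of layers: 238 / 0.12 → 1984 (rounded up).
Hatch length per layer: 4280 / 0.19 → 22526.3 mm.
Laser time per layer = 22526.3 / 3710 = 6.0718 s.
Layer cycle = 6.0718 + 7.1 = 13.1718 s.
1984 layers × 13.1718 s/layer = 26132.8512 s, i.e. 7.26 hours.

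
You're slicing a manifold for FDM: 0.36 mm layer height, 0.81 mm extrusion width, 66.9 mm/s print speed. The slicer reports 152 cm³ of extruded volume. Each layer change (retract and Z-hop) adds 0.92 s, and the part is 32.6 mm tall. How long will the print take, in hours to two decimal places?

Bead cross-section = 0.36 × 0.81 = 0.2916 mm².
Total extruded path = 152000/0.2916 = 521262 mm.
Time extruding: 521262 / 66.9 → 7791.7 s.
Layer count = ceil(32.6 / 0.36) = 91.
Non-print overhead: 91 × 0.92 → 83.72 s.
Total = 7791.7 + 83.72 = 7875.42 s = 2.19 hours.

2.19 hours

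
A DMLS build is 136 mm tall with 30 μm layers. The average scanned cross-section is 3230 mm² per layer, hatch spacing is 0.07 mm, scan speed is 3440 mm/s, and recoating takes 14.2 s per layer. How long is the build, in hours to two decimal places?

34.78 hours

Number of layers: 136 / 0.03 → 4534 (rounded up).
Per-layer scan distance = 3230 / 0.07, so 46142.9 mm.
Scan time per layer: 46142.9 / 3440 → 13.4136 s.
Layer cycle = 13.4136 + 14.2 = 27.6136 s.
4534 layers × 27.6136 s/layer = 125200.0624 s, i.e. 34.78 hours.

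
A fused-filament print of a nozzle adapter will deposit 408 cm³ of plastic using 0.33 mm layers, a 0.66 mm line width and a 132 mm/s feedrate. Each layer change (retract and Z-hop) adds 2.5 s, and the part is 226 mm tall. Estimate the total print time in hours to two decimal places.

4.42 hours

Line area: 0.33 × 0.66 → 0.2178 mm².
Path length: 408000 mm³ / 0.2178 mm² → 1873278.2 mm.
Print-move time = 1873278.2 / 132, so 14191.5 s.
Number of layers: 226 / 0.33 → 685 (rounded up).
Z-hop total: 685 × 2.5 → 1712.5 s.
Altogether 14191.5 + 1712.5 = 15904 s, i.e. 4.42 hours.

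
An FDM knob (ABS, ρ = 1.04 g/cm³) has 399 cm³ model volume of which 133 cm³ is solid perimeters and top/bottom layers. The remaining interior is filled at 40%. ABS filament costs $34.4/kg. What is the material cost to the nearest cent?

Volume inside the shell = 399 − 133, so 266 cm³.
Deposited infill: 0.40 × 266 → 106.4 cm³.
Total extruded = 133 + 106.4 = 239.4 cm³.
Mass = 239.4 × 1.04 = 248.976 g.
Cost = 248.976 g / 1000 × $34.4/kg = $8.56.

$8.56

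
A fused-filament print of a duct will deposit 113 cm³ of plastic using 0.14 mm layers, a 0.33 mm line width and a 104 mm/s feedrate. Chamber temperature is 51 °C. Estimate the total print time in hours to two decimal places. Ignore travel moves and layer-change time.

6.53 hours

Line area: 0.14 × 0.33 → 0.0462 mm².
Path length: 113000 mm³ / 0.0462 mm² → 2445887.4 mm.
Time extruding: 2445887.4 / 104 → 23518.1 s.
23518.1 s = 6.53 hours.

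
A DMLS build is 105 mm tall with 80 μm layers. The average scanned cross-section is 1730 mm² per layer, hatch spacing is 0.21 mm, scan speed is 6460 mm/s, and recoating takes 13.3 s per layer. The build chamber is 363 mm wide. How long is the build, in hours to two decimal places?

5.32 hours

Number of layers: 105 / 0.08 → 1313 (rounded up).
Scan path per layer = 1730 / 0.21 = 8238.1 mm.
Laser time per layer = 8238.1 / 6460, so 1.2752 s.
Layer cycle = 1.2752 + 13.3 = 14.5752 s.
Total: 1313 × 14.5752 s = 19137.2376 s → 5.32 hours.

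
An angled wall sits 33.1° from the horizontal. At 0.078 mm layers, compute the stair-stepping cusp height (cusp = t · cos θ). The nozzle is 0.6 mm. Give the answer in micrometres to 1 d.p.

65.3 μm

cos(33.1°) = 0.8377, so cusp = 0.078 × 0.8377 = 0.065341 mm → 65.3 μm.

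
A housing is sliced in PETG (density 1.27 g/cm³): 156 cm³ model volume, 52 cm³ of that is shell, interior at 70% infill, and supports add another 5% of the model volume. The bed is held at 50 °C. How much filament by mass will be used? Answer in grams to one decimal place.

168.4 g

Infill region = 156 − 52, so 104 cm³.
Infill deposited = 0.70 × 104 = 72.8 cm³.
Support = 0.05 × 156 = 7.8 cm³.
Total extruded = 52 + 72.8 + 7.8 = 132.6 cm³.
Mass = 132.6 × 1.27, so 168.402 g.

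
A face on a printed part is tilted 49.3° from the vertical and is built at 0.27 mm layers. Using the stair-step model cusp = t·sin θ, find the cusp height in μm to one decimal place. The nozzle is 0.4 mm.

204.7 μm

h_c = t·sin θ = 0.27 × 0.7581 = 0.204687 mm (204.7 μm).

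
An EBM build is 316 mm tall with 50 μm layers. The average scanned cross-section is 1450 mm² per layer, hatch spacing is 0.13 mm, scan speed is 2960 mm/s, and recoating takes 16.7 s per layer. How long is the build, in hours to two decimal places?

Number of layers: 316 / 0.05 → 6320 (rounded up).
Scan path per layer: 1450 / 0.13 → 11153.8 mm.
Scan time per layer = 11153.8 / 2960 = 3.7682 s.
Layer cycle = 3.7682 + 16.7 = 20.4682 s.
Total: 6320 × 20.4682 s = 129359.024 s → 35.93 hours.

35.93 hours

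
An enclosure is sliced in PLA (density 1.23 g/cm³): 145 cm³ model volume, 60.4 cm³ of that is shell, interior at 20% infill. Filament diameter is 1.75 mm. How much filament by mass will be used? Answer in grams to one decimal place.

Volume inside the shell = 145 − 60.4, so 84.6 cm³.
Infill deposited = 0.20 × 84.6, so 16.92 cm³.
Deposited volume: 60.4 + 16.92 → 77.32 cm³.
Mass = 77.32 × 1.23 = 95.1036 g.

95.1 g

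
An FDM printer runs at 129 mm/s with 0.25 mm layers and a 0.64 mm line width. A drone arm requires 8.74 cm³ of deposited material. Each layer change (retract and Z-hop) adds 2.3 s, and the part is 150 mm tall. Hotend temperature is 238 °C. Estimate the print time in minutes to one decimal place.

Bead cross-section = 0.25 × 0.64, so 0.16 mm².
Toolpath length = 8.74 cm³ / 0.16 mm² = 8740 / 0.16 = 54625 mm.
Print-move time = 54625 / 129 = 423.4 s.
Number of layers: 150 / 0.25 → 600 (rounded up).
Layer-change overhead: 600 × 2.3 → 1380 s.
Altogether 423.4 + 1380 = 1803.4 s, i.e. 30.1 minutes.

30.1 minutes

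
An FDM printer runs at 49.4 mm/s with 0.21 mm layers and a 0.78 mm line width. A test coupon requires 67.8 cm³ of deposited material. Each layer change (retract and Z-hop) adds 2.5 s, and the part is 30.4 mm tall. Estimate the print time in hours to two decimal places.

2.43 hours

Bead cross-section = 0.21 × 0.78 = 0.1638 mm².
Total extruded path = 67800/0.1638 = 413919.4 mm.
Extrusion time: 413919.4 / 49.4 → 8378.9 s.
Number of layers: 30.4 / 0.21 → 145 (rounded up).
Layer-change overhead = 145 × 2.5, so 362.5 s.
Altogether 8378.9 + 362.5 = 8741.4 s, i.e. 2.43 hours.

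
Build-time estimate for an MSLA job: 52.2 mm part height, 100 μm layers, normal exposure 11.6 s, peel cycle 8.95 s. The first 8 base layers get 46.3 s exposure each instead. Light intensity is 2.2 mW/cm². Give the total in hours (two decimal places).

3.06 hours

Layer count = ceil(52.2 / 0.1) = 522.
Base layers = 8 × (46.3 + 8.95) = 442 s.
Regular layers: 514 × (11.6 + 8.95) → 10562.7 s.
Sum: 442 + 10562.7 = 11004.7 s → 3.06 hours.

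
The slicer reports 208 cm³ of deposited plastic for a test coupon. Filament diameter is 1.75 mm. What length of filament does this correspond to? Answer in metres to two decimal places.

Cross-section of 1.75 mm filament: π·(1.75/2)² = 2.4053 mm².
L = 208000 mm³ / 2.4053 mm² = 86475.7 mm, i.e. 86.48 m.

86.48 m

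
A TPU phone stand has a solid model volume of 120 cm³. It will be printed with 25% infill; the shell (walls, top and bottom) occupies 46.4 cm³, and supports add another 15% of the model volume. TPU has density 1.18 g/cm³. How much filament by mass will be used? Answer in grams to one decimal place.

Infill region: 120 − 46.4 → 73.6 cm³.
Deposited infill = 0.25 × 73.6 = 18.4 cm³.
Support = 0.15 × 120, so 18 cm³.
Deposited volume: 46.4 + 18.4 + 18 → 82.8 cm³.
Mass: 82.8 × 1.18 → 97.704 g.

97.7 g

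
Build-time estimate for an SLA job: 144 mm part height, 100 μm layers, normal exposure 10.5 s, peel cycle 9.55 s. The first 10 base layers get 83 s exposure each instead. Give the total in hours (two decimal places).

8.22 hours

Number of layers: 144 / 0.1 → 1440 (rounded up).
Bottom layers = 10 × (83 + 9.55) = 925.5 s.
Remaining layers = 1430 × (10.5 + 9.55), so 28671.5 s.
Sum: 925.5 + 28671.5 = 29597 s → 8.22 hours.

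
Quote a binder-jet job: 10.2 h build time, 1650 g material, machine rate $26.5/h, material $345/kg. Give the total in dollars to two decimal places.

Machine-time cost: 26.5 × 10.2 → $270.30.
Material charge: 345 × 1650/1000 → $569.25.
Job cost: 270.30 + 569.25 = $839.55.

$839.55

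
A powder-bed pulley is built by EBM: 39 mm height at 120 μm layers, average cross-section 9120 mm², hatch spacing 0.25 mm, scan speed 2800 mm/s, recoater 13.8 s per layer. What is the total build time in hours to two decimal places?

2.42 hours

Layer count = ceil(39 / 0.12) = 325.
Per-layer scan distance = 9120 / 0.25, so 36480 mm.
Scan time per layer = 36480 / 2800, so 13.0286 s.
Per-layer time = 13.0286 + 13.8, so 26.8286 s.
325 layers × 26.8286 s/layer = 8719.295 s, i.e. 2.42 hours.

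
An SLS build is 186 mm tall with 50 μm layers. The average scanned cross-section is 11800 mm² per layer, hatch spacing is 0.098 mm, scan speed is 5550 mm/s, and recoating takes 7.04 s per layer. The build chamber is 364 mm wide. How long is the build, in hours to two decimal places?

29.69 hours

Number of layers: 186 / 0.05 → 3720 (rounded up).
Scan path per layer: 11800 / 0.098 → 120408.2 mm.
Laser time per layer = 120408.2 / 5550, so 21.6952 s.
Layer cycle = 21.6952 + 7.04 = 28.7352 s.
Total: 3720 × 28.7352 s = 106894.944 s → 29.69 hours.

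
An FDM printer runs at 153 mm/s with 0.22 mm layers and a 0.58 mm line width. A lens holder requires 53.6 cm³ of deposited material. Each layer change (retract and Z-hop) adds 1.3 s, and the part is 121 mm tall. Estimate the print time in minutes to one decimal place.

Bead cross-section = 0.22 × 0.58, so 0.1276 mm².
Path length: 53600 mm³ / 0.1276 mm² → 420062.7 mm.
Print-move time = 420062.7 / 153, so 2745.5 s.
Layer count = ceil(121 / 0.22) = 550.
Z-hop total = 550 × 1.3 = 715 s.
Total = 2745.5 + 715 = 3460.5 s = 57.7 minutes.

57.7 minutes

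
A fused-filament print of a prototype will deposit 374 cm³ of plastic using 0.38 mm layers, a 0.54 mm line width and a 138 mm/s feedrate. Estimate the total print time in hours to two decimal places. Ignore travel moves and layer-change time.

3.67 hours

Bead cross-section: 0.38 × 0.54 → 0.2052 mm².
Toolpath length = 374 cm³ / 0.2052 mm² = 374000 / 0.2052 = 1822612.1 mm.
Extrusion time: 1822612.1 / 138 → 13207.3 s.
In the requested units: 13207.3 s = 3.67 hours.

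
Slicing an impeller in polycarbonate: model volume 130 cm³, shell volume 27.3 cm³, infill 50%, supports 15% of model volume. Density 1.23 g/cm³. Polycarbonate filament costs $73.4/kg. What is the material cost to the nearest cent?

Interior volume: 130 − 27.3 → 102.7 cm³.
Deposited infill: 0.50 × 102.7 → 51.35 cm³.
Support = 0.15 × 130, so 19.5 cm³.
Total extruded: 27.3 + 51.35 + 19.5 → 98.15 cm³.
Mass = 98.15 × 1.23, so 120.7245 g.
At $73.4/kg: 120.7245/1000 × 73.4 = $8.86.

$8.86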